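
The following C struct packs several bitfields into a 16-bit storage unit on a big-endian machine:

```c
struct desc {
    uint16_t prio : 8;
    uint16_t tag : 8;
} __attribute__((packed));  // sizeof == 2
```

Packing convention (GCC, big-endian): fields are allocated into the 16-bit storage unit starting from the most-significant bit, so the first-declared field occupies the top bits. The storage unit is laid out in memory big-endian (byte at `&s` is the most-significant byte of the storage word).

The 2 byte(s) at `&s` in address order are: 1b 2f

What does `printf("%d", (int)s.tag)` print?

[0]=0x1b [1]=0x2f (big-endian) → word 0x1b2f
prio [8+:8] = (word>>8) & 0xff = 27
tag [0+:8] = (word>>0) & 0xff = 47  ←

47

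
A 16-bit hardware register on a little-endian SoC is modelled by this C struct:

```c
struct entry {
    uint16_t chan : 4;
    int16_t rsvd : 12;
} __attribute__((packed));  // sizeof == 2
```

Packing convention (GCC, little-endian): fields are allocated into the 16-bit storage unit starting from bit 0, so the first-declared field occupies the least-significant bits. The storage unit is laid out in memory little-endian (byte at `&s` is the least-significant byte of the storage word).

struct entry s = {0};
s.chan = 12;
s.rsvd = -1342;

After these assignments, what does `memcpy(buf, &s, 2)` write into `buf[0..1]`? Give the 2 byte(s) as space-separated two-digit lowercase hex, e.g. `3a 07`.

2c ac

chan:4 = 12 → 0xc << 0 → word 0x000c
rsvd:12 = -1342 → 0xac2 << 4 → word 0xac2c
word = 0xac2c → little-endian bytes:
  [0]=0x2c  [1]=0xac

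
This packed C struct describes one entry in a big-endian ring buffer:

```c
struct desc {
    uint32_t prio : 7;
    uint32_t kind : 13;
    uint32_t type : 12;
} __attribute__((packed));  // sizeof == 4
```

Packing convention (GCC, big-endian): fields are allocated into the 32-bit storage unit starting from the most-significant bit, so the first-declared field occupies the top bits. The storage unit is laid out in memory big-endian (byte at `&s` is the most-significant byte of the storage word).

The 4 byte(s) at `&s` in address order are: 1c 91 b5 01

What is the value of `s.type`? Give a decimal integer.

[0]=0x1c [1]=0x91 [2]=0xb5 [3]=0x01 (big-endian) → word 0x1c91b501
prio:7 @ bit 25 → (0x1c91b501>>25)&0x7f = 0xe
kind:13 @ bit 12 → (0x1c91b501>>12)&0x1fff = 0x91b
type:12 @ bit 0 → (0x1c91b501>>0)&0xfff = 0x501  ←

1281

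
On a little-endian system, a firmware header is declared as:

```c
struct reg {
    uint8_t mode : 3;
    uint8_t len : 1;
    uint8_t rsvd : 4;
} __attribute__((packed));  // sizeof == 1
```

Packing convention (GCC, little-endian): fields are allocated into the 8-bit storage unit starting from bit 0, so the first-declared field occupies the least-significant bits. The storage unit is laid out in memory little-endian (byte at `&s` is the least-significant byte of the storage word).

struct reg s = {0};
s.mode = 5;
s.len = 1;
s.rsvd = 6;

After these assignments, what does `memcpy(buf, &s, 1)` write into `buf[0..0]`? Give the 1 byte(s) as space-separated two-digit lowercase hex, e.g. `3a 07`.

6d

mode:3 = 5 → 0x5 << 0 → word 0x05
len:1 = 1 → 0x1 << 3 → word 0x0d
rsvd:4 = 6 → 0x6 << 4 → word 0x6d
word = 0x6d → little-endian bytes:
  [0]=0x6d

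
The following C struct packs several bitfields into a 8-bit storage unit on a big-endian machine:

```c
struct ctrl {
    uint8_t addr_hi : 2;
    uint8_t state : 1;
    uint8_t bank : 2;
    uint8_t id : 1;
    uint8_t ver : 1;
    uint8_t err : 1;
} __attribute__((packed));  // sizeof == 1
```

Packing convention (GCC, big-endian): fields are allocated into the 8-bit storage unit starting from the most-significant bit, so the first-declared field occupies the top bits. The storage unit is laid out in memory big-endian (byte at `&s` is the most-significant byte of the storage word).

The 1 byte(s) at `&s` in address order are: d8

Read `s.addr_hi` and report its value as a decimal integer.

[0]=0xd8 (big-endian) → word 0xd8
addr_hi:2 @ bit 6 → (0xd8>>6)&0x3 = 0x3  ←
state:1 @ bit 5 → (0xd8>>5)&0x1 = 0x0
bank:2 @ bit 3 → (0xd8>>3)&0x3 = 0x3
id:1 @ bit 2 → (0xd8>>2)&0x1 = 0x0
ver:1 @ bit 1 → (0xd8>>1)&0x1 = 0x0
err:1 @ bit 0 → (0xd8>>0)&0x1 = 0x0

3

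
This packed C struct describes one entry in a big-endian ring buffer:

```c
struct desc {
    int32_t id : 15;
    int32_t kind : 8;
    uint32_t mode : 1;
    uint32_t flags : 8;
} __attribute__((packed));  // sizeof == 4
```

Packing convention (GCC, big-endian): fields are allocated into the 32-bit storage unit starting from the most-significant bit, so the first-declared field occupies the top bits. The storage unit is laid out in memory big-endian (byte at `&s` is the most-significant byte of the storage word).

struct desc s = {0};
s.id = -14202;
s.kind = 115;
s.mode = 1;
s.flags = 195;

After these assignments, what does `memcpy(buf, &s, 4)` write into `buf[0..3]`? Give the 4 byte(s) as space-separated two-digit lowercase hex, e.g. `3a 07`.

91 0c e7 c3

id:15 = -14202 → 0x4886 << 17 → word 0x910c0000
kind:8 = 115 → 0x73 << 9 → word 0x910ce600
mode:1 = 1 → 0x1 << 8 → word 0x910ce700
flags:8 = 195 → 0xc3 << 0 → word 0x910ce7c3
word = 0x910ce7c3 → big-endian bytes:
  [0]=0x91  [1]=0x0c  [2]=0xe7  [3]=0xc3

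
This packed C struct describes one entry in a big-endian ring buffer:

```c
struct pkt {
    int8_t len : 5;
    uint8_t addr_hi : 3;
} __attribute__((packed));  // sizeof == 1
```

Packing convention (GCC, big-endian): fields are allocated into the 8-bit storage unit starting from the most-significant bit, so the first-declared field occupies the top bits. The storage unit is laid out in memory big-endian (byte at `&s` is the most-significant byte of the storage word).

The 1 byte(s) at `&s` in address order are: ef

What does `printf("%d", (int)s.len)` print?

[0]=0xef (big-endian) → word 0xef
len:5 @ bit 3 → (0xef>>3)&0x1f = 0x1d  ←
addr_hi:3 @ bit 0 → (0xef>>0)&0x7 = 0x7
len signed 5b, MSB=1: 29 - 32 = -3

-3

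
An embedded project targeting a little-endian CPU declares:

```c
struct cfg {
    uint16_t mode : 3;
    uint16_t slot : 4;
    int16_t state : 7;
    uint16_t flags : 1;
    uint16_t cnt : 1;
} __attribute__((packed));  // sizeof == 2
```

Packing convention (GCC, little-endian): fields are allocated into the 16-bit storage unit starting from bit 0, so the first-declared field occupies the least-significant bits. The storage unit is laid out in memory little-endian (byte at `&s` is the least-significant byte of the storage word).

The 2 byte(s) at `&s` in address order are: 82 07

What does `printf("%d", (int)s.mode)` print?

[0]=0x82 [1]=0x07 (little-endian) → word 0x0782
mode:3 @ bit 0 → (0x0782>>0)&0x7 = 0x2  ←
slot:4 @ bit 3 → (0x0782>>3)&0xf = 0x0
state:7 @ bit 7 → (0x0782>>7)&0x7f = 0xf
flags:1 @ bit 14 → (0x0782>>14)&0x1 = 0x0
cnt:1 @ bit 15 → (0x0782>>15)&0x1 = 0x0

2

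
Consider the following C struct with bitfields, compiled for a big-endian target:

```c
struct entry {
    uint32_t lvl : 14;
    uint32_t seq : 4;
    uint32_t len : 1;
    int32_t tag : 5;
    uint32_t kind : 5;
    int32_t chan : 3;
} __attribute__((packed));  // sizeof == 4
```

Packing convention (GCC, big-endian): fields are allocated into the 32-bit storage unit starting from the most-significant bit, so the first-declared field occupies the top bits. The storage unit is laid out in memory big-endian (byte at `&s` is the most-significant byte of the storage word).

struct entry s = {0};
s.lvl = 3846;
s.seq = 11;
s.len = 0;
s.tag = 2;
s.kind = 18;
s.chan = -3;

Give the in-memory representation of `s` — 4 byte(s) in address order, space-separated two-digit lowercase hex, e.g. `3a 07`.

3c 1a c2 95

[18+:14] lvl=3846 & 0x3fff = 0xf06; word=0x3c180000
[14+:4] seq=11 & 0xf = 0xb; word=0x3c1ac000
[13+:1] len=0 & 0x1 = 0x0; word=0x3c1ac000
[8+:5] tag=2 & 0x1f = 0x2; word=0x3c1ac200
[3+:5] kind=18 & 0x1f = 0x12; word=0x3c1ac290
[0+:3] chan=-3 & 0x7 = 0x5; word=0x3c1ac295
word = 0x3c1ac295 → big-endian bytes:
  [0]=0x3c  [1]=0x1a  [2]=0xc2  [3]=0x95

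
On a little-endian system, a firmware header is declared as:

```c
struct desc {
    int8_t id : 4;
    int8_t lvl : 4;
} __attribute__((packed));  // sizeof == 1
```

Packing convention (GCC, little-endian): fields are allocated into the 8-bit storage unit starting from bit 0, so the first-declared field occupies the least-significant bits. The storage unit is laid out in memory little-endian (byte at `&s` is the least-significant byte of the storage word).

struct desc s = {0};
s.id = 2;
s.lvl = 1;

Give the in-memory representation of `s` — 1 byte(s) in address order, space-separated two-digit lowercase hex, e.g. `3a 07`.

[0+:4] id=2 & 0xf = 0x2; word=0x02
[4+:4] lvl=1 & 0xf = 0x1; word=0x12
word = 0x12 → little-endian bytes:
  [0]=0x12

12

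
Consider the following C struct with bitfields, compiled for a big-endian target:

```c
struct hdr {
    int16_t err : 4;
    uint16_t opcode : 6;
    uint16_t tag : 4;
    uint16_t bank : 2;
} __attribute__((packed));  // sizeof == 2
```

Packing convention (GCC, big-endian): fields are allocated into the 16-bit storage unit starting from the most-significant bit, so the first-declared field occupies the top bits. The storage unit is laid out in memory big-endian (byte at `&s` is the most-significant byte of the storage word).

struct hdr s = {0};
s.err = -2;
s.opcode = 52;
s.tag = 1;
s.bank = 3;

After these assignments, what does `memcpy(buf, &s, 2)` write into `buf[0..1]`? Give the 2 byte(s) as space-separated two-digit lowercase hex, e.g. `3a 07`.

ed 07

err (4b) val=-2 bits=0xe at bit 12: 0xe000
opcode (6b) val=52 bits=0x34 at bit 6: 0xed00
tag (4b) val=1 bits=0x1 at bit 2: 0xed04
bank (2b) val=3 bits=0x3 at bit 0: 0xed07
word = 0xed07 → big-endian bytes:
  [0]=0xed  [1]=0x07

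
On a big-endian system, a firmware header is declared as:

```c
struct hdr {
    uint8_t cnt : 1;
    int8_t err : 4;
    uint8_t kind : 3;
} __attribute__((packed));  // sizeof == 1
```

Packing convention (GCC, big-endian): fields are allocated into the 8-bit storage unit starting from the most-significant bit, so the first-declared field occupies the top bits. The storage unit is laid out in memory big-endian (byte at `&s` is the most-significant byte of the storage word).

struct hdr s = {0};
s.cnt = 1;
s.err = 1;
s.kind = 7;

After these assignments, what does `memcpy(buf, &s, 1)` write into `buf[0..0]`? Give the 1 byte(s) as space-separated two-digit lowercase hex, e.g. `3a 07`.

[7+:1] cnt=1 & 0x1 = 0x1; word=0x80
[3+:4] err=1 & 0xf = 0x1; word=0x88
[0+:3] kind=7 & 0x7 = 0x7; word=0x8f
word = 0x8f → big-endian bytes:
  [0]=0x8f

8f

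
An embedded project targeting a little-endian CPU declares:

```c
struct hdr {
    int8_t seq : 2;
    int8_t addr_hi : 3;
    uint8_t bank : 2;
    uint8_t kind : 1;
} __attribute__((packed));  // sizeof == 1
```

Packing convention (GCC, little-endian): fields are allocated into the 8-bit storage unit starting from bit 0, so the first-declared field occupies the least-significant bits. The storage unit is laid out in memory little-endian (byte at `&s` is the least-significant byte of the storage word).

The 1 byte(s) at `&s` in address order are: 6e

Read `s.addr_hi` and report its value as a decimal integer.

[0]=0x6e (little-endian) → word 0x6e
seq:2 @ bit 0 → (0x6e>>0)&0x3 = 0x2
addr_hi:3 @ bit 2 → (0x6e>>2)&0x7 = 0x3  ←
bank:2 @ bit 5 → (0x6e>>5)&0x3 = 0x3
kind:1 @ bit 7 → (0x6e>>7)&0x1 = 0x0
addr_hi signed 3b, MSB=0: value = 3

3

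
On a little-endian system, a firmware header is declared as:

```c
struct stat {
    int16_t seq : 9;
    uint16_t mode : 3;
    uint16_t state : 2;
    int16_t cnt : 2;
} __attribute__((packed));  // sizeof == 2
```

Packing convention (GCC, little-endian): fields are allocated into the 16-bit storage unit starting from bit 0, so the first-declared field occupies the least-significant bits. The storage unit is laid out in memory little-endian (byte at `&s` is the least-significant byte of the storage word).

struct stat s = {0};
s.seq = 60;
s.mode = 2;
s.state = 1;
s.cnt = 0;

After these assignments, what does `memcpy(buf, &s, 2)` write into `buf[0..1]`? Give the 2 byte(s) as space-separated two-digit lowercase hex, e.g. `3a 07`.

[0+:9] seq=60 & 0x1ff = 0x3c; word=0x003c
[9+:3] mode=2 & 0x7 = 0x2; word=0x043c
[12+:2] state=1 & 0x3 = 0x1; word=0x143c
[14+:2] cnt=0 & 0x3 = 0x0; word=0x143c
word = 0x143c → little-endian bytes:
  [0]=0x3c  [1]=0x14

3c 14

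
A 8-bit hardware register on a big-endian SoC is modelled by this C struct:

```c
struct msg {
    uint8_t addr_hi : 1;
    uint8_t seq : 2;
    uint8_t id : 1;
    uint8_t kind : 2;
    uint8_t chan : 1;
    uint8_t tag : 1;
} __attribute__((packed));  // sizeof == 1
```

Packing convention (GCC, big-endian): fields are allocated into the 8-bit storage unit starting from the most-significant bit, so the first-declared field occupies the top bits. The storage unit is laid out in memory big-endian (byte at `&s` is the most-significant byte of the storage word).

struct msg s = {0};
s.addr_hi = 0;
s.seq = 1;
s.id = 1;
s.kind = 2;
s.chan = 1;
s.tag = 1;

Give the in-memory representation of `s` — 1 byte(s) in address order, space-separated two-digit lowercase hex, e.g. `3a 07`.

3b

addr_hi (1b) val=0 bits=0x0 at bit 7: 0x00
seq (2b) val=1 bits=0x1 at bit 5: 0x20
id (1b) val=1 bits=0x1 at bit 4: 0x30
kind (2b) val=2 bits=0x2 at bit 2: 0x38
chan (1b) val=1 bits=0x1 at bit 1: 0x3a
tag (1b) val=1 bits=0x1 at bit 0: 0x3b
word = 0x3b → big-endian bytes:
  [0]=0x3b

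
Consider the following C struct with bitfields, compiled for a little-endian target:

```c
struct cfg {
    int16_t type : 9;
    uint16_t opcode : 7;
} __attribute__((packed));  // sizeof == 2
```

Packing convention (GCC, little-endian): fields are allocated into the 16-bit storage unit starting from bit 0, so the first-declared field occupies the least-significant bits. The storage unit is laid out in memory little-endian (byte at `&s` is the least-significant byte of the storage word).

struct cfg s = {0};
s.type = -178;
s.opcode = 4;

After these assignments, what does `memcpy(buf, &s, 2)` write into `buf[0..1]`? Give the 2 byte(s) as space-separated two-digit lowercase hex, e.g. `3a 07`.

4e 09

type:9 = -178 → 0x14e << 0 → word 0x014e
opcode:7 = 4 → 0x4 << 9 → word 0x094e
word = 0x094e → little-endian bytes:
  [0]=0x4e  [1]=0x09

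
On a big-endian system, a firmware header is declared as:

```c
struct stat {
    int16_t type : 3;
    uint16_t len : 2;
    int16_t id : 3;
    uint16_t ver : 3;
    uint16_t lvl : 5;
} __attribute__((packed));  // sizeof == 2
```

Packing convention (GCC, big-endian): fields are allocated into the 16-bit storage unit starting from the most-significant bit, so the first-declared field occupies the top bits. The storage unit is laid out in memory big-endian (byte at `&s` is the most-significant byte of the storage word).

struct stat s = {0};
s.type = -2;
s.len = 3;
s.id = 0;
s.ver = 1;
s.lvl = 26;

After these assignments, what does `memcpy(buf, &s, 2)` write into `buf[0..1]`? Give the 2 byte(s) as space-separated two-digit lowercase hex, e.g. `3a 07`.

d8 3a

type (3b) val=-2 bits=0x6 at bit 13: 0xc000
len (2b) val=3 bits=0x3 at bit 11: 0xd800
id (3b) val=0 bits=0x0 at bit 8: 0xd800
ver (3b) val=1 bits=0x1 at bit 5: 0xd820
lvl (5b) val=26 bits=0x1a at bit 0: 0xd83a
word = 0xd83a → big-endian bytes:
  [0]=0xd8  [1]=0x3a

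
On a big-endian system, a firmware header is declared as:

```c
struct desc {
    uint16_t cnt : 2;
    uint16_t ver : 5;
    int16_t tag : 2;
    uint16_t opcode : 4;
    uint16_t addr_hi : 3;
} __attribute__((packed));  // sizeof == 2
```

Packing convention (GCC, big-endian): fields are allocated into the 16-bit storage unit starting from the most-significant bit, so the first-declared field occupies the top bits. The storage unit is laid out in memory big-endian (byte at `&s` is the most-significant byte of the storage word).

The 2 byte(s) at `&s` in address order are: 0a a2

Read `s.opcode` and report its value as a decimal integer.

4

[0]=0x0a [1]=0xa2 (big-endian) → word 0x0aa2
cnt [14+:2] = (word>>14) & 0x3 = 0
ver [9+:5] = (word>>9) & 0x1f = 5
tag [7+:2] = (word>>7) & 0x3 = 1
opcode [3+:4] = (word>>3) & 0xf = 4  ←
addr_hi [0+:3] = (word>>0) & 0x7 = 2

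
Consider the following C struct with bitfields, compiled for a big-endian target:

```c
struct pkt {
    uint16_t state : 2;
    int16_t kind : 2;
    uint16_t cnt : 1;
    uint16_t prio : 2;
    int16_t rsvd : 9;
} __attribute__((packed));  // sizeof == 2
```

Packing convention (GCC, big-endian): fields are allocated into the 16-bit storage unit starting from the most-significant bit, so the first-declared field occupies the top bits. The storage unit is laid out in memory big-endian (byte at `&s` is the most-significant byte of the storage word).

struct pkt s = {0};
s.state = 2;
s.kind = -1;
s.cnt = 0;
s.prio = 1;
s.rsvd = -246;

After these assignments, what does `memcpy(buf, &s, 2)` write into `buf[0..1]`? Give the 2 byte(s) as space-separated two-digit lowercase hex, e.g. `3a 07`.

b3 0a

[14+:2] state=2 & 0x3 = 0x2; word=0x8000
[12+:2] kind=-1 & 0x3 = 0x3; word=0xb000
[11+:1] cnt=0 & 0x1 = 0x0; word=0xb000
[9+:2] prio=1 & 0x3 = 0x1; word=0xb200
[0+:9] rsvd=-246 & 0x1ff = 0x10a; word=0xb30a
word = 0xb30a → big-endian bytes:
  [0]=0xb3  [1]=0x0a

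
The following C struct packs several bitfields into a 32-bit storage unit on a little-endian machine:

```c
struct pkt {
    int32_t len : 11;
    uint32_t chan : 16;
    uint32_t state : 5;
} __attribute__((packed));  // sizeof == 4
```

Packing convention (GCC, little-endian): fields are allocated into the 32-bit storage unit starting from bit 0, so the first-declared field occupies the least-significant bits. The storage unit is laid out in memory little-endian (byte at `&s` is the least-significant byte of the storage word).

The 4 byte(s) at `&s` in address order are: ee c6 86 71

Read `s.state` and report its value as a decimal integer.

14

[0]=0xee [1]=0xc6 [2]=0x86 [3]=0x71 (little-endian) → word 0x7186c6ee
len:11 @ bit 0 → (0x7186c6ee>>0)&0x7ff = 0x6ee
chan:16 @ bit 11 → (0x7186c6ee>>11)&0xffff = 0x30d8
state:5 @ bit 27 → (0x7186c6ee>>27)&0x1f = 0xe  ←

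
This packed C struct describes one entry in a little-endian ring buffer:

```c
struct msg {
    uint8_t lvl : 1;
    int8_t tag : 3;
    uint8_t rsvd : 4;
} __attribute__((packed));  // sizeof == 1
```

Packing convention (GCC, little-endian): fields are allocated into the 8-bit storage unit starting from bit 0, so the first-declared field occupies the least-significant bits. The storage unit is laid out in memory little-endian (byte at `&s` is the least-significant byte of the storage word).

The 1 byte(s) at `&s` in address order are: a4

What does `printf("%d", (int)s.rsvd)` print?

10

[0]=0xa4 (little-endian) → word 0xa4
lvl:1 @ bit 0 → (0xa4>>0)&0x1 = 0x0
tag:3 @ bit 1 → (0xa4>>1)&0x7 = 0x2
rsvd:4 @ bit 4 → (0xa4>>4)&0xf = 0xa  ←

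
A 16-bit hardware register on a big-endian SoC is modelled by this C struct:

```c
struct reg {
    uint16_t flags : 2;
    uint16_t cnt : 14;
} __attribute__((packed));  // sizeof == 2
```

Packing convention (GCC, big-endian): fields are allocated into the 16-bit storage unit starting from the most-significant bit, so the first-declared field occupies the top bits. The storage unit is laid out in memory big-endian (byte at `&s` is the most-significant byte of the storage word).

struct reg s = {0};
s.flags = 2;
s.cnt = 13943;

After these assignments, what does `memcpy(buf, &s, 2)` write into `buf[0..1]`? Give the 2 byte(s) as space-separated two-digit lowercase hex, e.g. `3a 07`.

b6 77

[14+:2] flags=2 & 0x3 = 0x2; word=0x8000
[0+:14] cnt=13943 & 0x3fff = 0x3677; word=0xb677
word = 0xb677 → big-endian bytes:
  [0]=0xb6  [1]=0x77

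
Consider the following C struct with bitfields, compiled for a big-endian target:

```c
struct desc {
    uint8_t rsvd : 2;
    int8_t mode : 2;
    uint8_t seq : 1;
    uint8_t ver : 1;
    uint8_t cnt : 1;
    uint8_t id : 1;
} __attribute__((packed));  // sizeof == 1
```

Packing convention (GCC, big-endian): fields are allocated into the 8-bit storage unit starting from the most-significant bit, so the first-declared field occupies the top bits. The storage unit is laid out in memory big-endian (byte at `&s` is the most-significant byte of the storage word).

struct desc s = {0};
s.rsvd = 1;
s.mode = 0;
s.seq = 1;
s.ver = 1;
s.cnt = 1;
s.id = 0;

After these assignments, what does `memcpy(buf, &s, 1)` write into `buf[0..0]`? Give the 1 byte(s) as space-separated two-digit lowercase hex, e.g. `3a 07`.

rsvd:2 = 1 → 0x1 << 6 → word 0x40
mode:2 = 0 → 0x0 << 4 → word 0x40
seq:1 = 1 → 0x1 << 3 → word 0x48
ver:1 = 1 → 0x1 << 2 → word 0x4c
cnt:1 = 1 → 0x1 << 1 → word 0x4e
id:1 = 0 → 0x0 << 0 → word 0x4e
word = 0x4e → big-endian bytes:
  [0]=0x4e

4e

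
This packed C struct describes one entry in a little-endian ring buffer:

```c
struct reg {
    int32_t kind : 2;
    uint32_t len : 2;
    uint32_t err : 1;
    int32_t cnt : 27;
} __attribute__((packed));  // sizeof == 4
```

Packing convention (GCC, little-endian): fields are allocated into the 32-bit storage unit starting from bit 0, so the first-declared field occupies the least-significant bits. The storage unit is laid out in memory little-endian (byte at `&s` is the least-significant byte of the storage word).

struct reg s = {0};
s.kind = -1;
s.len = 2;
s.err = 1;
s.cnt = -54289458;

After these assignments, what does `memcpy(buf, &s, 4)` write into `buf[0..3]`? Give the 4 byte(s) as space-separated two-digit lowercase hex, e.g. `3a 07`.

[0+:2] kind=-1 & 0x3 = 0x3; word=0x00000003
[2+:2] len=2 & 0x3 = 0x2; word=0x0000000b
[4+:1] err=1 & 0x1 = 0x1; word=0x0000001b
[5+:27] cnt=-54289458 & 0x7ffffff = 0x4c39bce; word=0x987379db
word = 0x987379db → little-endian bytes:
  [0]=0xdb  [1]=0x79  [2]=0x73  [3]=0x98

db 79 73 98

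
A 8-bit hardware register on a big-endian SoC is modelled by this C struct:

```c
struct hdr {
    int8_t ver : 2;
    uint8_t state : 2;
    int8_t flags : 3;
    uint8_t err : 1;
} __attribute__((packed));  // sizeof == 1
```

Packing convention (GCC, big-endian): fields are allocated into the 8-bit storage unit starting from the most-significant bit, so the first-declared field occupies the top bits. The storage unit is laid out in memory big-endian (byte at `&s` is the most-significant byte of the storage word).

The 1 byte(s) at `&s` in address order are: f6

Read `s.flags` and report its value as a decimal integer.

3

[0]=0xf6 (big-endian) → word 0xf6
ver:2 @ bit 6 → (0xf6>>6)&0x3 = 0x3
state:2 @ bit 4 → (0xf6>>4)&0x3 = 0x3
flags:3 @ bit 1 → (0xf6>>1)&0x7 = 0x3  ←
err:1 @ bit 0 → (0xf6>>0)&0x1 = 0x0
flags signed 3b, MSB=0: value = 3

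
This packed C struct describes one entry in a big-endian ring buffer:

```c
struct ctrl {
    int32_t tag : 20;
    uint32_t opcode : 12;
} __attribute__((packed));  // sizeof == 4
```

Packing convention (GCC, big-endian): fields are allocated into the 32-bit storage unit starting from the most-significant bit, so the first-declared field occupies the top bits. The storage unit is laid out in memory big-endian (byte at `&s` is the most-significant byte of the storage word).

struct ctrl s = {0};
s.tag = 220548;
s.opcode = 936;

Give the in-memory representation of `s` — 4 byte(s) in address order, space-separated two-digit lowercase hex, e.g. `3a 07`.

35 d8 43 a8

tag (20b) val=220548 bits=0x35d84 at bit 12: 0x35d84000
opcode (12b) val=936 bits=0x3a8 at bit 0: 0x35d843a8
word = 0x35d843a8 → big-endian bytes:
  [0]=0x35  [1]=0xd8  [2]=0x43  [3]=0xa8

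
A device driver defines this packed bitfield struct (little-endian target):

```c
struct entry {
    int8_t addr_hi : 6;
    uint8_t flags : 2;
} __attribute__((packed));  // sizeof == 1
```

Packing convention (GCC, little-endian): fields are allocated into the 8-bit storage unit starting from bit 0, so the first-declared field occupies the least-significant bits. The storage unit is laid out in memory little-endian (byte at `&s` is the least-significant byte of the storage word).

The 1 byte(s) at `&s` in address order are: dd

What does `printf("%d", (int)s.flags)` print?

3

[0]=0xdd (little-endian) → word 0xdd
addr_hi:6 @ bit 0 → (0xdd>>0)&0x3f = 0x1d
flags:2 @ bit 6 → (0xdd>>6)&0x3 = 0x3  ←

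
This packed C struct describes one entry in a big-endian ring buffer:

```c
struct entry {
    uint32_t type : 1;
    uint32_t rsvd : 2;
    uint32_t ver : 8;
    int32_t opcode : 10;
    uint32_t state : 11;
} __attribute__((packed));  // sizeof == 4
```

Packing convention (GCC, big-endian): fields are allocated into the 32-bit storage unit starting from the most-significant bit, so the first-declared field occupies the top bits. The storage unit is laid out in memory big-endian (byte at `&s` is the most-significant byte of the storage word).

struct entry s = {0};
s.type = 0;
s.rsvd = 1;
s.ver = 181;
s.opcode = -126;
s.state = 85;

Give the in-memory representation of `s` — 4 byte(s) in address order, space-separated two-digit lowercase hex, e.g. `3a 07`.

36 bc 10 55

type (1b) val=0 bits=0x0 at bit 31: 0x00000000
rsvd (2b) val=1 bits=0x1 at bit 29: 0x20000000
ver (8b) val=181 bits=0xb5 at bit 21: 0x36a00000
opcode (10b) val=-126 bits=0x382 at bit 11: 0x36bc1000
state (11b) val=85 bits=0x55 at bit 0: 0x36bc1055
word = 0x36bc1055 → big-endian bytes:
  [0]=0x36  [1]=0xbc  [2]=0x10  [3]=0x55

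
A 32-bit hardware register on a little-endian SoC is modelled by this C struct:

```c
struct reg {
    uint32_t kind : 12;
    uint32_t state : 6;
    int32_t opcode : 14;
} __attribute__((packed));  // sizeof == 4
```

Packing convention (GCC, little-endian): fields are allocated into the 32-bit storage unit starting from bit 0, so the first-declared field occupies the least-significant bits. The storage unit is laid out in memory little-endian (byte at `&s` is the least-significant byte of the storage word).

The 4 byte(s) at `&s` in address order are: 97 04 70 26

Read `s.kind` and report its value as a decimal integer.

[0]=0x97 [1]=0x04 [2]=0x70 [3]=0x26 (little-endian) → word 0x26700497
kind [0+:12] = (word>>0) & 0xfff = 1175  ←
state [12+:6] = (word>>12) & 0x3f = 0
opcode [18+:14] = (word>>18) & 0x3fff = 2460

1175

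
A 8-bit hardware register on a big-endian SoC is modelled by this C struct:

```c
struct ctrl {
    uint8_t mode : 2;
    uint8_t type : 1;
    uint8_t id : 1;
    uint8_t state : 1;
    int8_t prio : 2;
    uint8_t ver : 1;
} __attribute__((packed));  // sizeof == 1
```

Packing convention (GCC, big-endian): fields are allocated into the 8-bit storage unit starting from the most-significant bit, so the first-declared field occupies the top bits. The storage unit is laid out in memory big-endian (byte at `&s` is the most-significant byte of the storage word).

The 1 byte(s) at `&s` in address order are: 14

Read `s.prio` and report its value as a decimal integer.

[0]=0x14 (big-endian) → word 0x14
mode [6+:2] = (word>>6) & 0x3 = 0
type [5+:1] = (word>>5) & 0x1 = 0
id [4+:1] = (word>>4) & 0x1 = 1
state [3+:1] = (word>>3) & 0x1 = 0
prio [1+:2] = (word>>1) & 0x3 = 2  ←
ver [0+:1] = (word>>0) & 0x1 = 0
prio signed 2b, MSB=1: 2 - 4 = -2

-2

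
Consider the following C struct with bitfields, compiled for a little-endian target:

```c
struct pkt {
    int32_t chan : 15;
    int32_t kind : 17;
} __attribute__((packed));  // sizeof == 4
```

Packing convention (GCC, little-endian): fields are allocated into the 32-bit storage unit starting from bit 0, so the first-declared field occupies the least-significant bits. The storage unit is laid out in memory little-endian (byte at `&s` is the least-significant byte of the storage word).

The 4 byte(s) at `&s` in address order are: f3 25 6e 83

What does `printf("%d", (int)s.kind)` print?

-63780

[0]=0xf3 [1]=0x25 [2]=0x6e [3]=0x83 (little-endian) → word 0x836e25f3
chan:15 @ bit 0 → (0x836e25f3>>0)&0x7fff = 0x25f3
kind:17 @ bit 15 → (0x836e25f3>>15)&0x1ffff = 0x106dc  ←
kind signed 17b, MSB=1: 67292 - 131072 = -63780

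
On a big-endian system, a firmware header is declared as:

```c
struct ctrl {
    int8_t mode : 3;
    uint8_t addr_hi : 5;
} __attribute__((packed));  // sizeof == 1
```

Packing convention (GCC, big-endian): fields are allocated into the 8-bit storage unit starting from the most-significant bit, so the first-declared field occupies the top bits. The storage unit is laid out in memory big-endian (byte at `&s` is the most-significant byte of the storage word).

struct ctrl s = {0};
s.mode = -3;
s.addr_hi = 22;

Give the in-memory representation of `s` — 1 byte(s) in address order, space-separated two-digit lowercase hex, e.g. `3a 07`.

[5+:3] mode=-3 & 0x7 = 0x5; word=0xa0
[0+:5] addr_hi=22 & 0x1f = 0x16; word=0xb6
word = 0xb6 → big-endian bytes:
  [0]=0xb6

b6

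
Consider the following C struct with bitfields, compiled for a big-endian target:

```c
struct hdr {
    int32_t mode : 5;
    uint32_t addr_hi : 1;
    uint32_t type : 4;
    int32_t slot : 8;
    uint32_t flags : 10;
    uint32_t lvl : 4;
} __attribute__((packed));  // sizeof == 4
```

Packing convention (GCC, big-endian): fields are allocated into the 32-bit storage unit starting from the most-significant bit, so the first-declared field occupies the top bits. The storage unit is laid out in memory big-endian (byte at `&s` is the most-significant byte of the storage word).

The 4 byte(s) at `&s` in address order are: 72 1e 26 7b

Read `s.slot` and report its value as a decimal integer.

120

[0]=0x72 [1]=0x1e [2]=0x26 [3]=0x7b (big-endian) → word 0x721e267b
mode:5 @ bit 27 → (0x721e267b>>27)&0x1f = 0xe
addr_hi:1 @ bit 26 → (0x721e267b>>26)&0x1 = 0x0
type:4 @ bit 22 → (0x721e267b>>22)&0xf = 0x8
slot:8 @ bit 14 → (0x721e267b>>14)&0xff = 0x78  ←
flags:10 @ bit 4 → (0x721e267b>>4)&0x3ff = 0x267
lvl:4 @ bit 0 → (0x721e267b>>0)&0xf = 0xb
slot signed 8b, MSB=0: value = 120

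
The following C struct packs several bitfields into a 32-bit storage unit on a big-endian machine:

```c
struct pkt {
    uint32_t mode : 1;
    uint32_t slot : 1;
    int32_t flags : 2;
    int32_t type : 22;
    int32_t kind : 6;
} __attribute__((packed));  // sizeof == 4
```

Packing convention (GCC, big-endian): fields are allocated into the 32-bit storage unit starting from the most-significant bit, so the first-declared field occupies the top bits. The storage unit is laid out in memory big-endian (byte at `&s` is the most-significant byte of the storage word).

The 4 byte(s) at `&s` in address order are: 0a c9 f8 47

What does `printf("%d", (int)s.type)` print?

-1366047

[0]=0x0a [1]=0xc9 [2]=0xf8 [3]=0x47 (big-endian) → word 0x0ac9f847
mode:1 @ bit 31 → (0x0ac9f847>>31)&0x1 = 0x0
slot:1 @ bit 30 → (0x0ac9f847>>30)&0x1 = 0x0
flags:2 @ bit 28 → (0x0ac9f847>>28)&0x3 = 0x0
type:22 @ bit 6 → (0x0ac9f847>>6)&0x3fffff = 0x2b27e1  ←
kind:6 @ bit 0 → (0x0ac9f847>>0)&0x3f = 0x7
type signed 22b, MSB=1: 2828257 - 4194304 = -1366047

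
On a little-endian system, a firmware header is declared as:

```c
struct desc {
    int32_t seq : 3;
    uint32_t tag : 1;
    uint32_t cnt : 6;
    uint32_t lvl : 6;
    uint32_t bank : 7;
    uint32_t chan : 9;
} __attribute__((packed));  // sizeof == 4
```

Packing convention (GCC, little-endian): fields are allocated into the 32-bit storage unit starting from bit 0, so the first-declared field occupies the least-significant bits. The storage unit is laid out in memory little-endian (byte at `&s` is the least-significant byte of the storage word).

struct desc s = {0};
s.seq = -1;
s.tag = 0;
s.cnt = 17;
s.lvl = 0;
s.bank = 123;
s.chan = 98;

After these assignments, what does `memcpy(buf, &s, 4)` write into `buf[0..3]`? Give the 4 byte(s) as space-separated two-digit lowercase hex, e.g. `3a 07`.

seq:3 = -1 → 0x7 << 0 → word 0x00000007
tag:1 = 0 → 0x0 << 3 → word 0x00000007
cnt:6 = 17 → 0x11 << 4 → word 0x00000117
lvl:6 = 0 → 0x0 << 10 → word 0x00000117
bank:7 = 123 → 0x7b << 16 → word 0x007b0117
chan:9 = 98 → 0x62 << 23 → word 0x317b0117
word = 0x317b0117 → little-endian bytes:
  [0]=0x17  [1]=0x01  [2]=0x7b  [3]=0x31

17 01 7b 31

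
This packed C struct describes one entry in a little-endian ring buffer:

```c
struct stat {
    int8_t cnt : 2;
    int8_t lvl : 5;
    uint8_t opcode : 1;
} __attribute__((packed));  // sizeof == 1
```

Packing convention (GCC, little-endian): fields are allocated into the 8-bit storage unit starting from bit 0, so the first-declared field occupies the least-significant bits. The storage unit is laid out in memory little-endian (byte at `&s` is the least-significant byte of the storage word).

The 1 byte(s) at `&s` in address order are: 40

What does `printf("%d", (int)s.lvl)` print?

[0]=0x40 (little-endian) → word 0x40
cnt:2 @ bit 0 → (0x40>>0)&0x3 = 0x0
lvl:5 @ bit 2 → (0x40>>2)&0x1f = 0x10  ←
opcode:1 @ bit 7 → (0x40>>7)&0x1 = 0x0
lvl signed 5b, MSB=1: 16 - 32 = -16

-16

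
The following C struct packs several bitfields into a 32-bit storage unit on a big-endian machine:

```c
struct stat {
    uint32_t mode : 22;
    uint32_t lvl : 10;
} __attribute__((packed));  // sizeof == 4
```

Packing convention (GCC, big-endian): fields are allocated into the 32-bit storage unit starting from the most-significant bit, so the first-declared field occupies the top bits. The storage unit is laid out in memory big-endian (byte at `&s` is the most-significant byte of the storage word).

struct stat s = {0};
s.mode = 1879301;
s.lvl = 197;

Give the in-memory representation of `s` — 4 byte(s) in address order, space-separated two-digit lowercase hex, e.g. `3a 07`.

72 b4 14 c5

mode:22 = 1879301 → 0x1cad05 << 10 → word 0x72b41400
lvl:10 = 197 → 0xc5 << 0 → word 0x72b414c5
word = 0x72b414c5 → big-endian bytes:
  [0]=0x72  [1]=0xb4  [2]=0x14  [3]=0xc5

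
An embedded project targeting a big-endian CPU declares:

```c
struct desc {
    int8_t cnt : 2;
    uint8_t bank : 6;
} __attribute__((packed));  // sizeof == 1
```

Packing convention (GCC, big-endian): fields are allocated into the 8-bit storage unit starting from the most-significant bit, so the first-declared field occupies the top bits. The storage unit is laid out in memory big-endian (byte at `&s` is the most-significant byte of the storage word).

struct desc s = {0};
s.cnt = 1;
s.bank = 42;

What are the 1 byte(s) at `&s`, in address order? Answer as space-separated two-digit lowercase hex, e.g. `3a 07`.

[6+:2] cnt=1 & 0x3 = 0x1; word=0x40
[0+:6] bank=42 & 0x3f = 0x2a; word=0x6a
word = 0x6a → big-endian bytes:
  [0]=0x6a

6a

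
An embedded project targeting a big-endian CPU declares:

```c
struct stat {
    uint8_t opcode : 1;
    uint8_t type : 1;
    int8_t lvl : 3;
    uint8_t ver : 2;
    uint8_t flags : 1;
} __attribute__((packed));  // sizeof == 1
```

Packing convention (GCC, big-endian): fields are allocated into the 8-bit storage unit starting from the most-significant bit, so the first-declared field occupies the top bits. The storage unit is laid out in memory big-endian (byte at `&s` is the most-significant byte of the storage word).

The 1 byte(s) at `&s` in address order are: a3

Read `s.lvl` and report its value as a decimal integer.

[0]=0xa3 (big-endian) → word 0xa3
opcode:1 @ bit 7 → (0xa3>>7)&0x1 = 0x1
type:1 @ bit 6 → (0xa3>>6)&0x1 = 0x0
lvl:3 @ bit 3 → (0xa3>>3)&0x7 = 0x4  ←
ver:2 @ bit 1 → (0xa3>>1)&0x3 = 0x1
flags:1 @ bit 0 → (0xa3>>0)&0x1 = 0x1
lvl signed 3b, MSB=1: 4 - 8 = -4

-4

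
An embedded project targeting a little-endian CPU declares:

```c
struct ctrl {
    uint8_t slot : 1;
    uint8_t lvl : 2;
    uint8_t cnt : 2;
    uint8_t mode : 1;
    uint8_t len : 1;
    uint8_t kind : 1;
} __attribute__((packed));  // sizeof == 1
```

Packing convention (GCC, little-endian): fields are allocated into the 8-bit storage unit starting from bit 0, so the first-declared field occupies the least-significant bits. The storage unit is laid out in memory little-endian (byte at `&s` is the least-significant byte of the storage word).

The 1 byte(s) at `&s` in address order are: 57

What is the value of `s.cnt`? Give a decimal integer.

2

[0]=0x57 (little-endian) → word 0x57
slot:1 @ bit 0 → (0x57>>0)&0x1 = 0x1
lvl:2 @ bit 1 → (0x57>>1)&0x3 = 0x3
cnt:2 @ bit 3 → (0x57>>3)&0x3 = 0x2  ←
mode:1 @ bit 5 → (0x57>>5)&0x1 = 0x0
len:1 @ bit 6 → (0x57>>6)&0x1 = 0x1
kind:1 @ bit 7 → (0x57>>7)&0x1 = 0x0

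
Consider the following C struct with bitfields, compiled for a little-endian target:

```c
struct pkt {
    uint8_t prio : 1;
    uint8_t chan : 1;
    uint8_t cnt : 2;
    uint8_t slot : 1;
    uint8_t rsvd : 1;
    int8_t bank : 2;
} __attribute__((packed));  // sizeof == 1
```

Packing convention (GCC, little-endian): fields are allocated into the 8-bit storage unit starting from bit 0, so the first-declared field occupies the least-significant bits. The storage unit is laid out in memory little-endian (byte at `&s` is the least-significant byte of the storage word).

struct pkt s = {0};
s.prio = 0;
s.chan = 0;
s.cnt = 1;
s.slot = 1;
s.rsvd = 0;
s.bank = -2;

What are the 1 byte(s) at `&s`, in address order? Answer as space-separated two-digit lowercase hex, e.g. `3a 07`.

94

prio:1 = 0 → 0x0 << 0 → word 0x00
chan:1 = 0 → 0x0 << 1 → word 0x00
cnt:2 = 1 → 0x1 << 2 → word 0x04
slot:1 = 1 → 0x1 << 4 → word 0x14
rsvd:1 = 0 → 0x0 << 5 → word 0x14
bank:2 = -2 → 0x2 << 6 → word 0x94
word = 0x94 → little-endian bytes:
  [0]=0x94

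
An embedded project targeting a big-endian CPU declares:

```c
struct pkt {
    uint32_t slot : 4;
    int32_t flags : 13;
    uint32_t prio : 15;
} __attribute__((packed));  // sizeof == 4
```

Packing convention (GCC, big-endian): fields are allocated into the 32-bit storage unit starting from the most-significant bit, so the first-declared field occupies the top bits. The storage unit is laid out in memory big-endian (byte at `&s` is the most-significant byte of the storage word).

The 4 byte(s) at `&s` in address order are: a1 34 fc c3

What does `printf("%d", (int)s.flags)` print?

617

[0]=0xa1 [1]=0x34 [2]=0xfc [3]=0xc3 (big-endian) → word 0xa134fcc3
slot [28+:4] = (word>>28) & 0xf = 10
flags [15+:13] = (word>>15) & 0x1fff = 617  ←
prio [0+:15] = (word>>0) & 0x7fff = 31939
flags signed 13b, MSB=0: value = 617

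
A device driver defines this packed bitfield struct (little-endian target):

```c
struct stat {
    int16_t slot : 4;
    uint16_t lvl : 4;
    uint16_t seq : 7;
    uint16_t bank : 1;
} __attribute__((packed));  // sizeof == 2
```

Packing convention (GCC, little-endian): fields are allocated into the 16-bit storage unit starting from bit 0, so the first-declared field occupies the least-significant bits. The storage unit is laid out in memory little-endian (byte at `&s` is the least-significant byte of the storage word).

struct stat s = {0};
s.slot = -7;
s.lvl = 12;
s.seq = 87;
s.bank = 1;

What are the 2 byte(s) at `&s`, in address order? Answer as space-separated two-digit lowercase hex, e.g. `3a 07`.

[0+:4] slot=-7 & 0xf = 0x9; word=0x0009
[4+:4] lvl=12 & 0xf = 0xc; word=0x00c9
[8+:7] seq=87 & 0x7f = 0x57; word=0x57c9
[15+:1] bank=1 & 0x1 = 0x1; word=0xd7c9
word = 0xd7c9 → little-endian bytes:
  [0]=0xc9  [1]=0xd7

c9 d7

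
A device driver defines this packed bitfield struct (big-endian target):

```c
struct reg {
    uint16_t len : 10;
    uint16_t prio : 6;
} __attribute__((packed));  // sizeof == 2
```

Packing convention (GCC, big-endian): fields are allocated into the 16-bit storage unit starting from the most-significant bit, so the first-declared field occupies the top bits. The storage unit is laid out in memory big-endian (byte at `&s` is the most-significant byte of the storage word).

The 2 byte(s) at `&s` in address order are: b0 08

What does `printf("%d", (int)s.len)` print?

[0]=0xb0 [1]=0x08 (big-endian) → word 0xb008
len [6+:10] = (word>>6) & 0x3ff = 704  ←
prio [0+:6] = (word>>0) & 0x3f = 8

704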